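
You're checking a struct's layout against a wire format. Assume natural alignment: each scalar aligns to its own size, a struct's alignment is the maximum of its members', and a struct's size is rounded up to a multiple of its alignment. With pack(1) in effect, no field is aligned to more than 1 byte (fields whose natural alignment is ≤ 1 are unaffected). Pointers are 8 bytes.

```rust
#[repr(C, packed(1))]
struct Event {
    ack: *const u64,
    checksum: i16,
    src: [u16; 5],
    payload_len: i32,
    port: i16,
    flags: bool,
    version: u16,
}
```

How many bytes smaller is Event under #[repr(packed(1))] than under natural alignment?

natural layout:
  ack at 0 (size 8, align 8) → ends 8
  checksum at 8 (size 2, align 2) → ends 10
  src at 10 (size 10, align 2) → ends 20
  payload_len at 20 (size 4, align 4) → ends 24
  port at 24 (size 2, align 2) → ends 26
  flags at 26 (size 1, align 1) → ends 27
  pad 1 to align 2 for version
  version at 28 (size 2, align 2) → ends 30
  tail pad 2 to reach multiple of 8
  total 32 bytes, alignment 8
packed(1) layout:
  ack at 0 (size 8, align 1) → ends 8
  checksum at 8 (size 2, align 1) → ends 10
  src at 10 (size 10, align 1) → ends 20
  payload_len at 20 (size 4, align 1) → ends 24
  port at 24 (size 2, align 1) → ends 26
  flags at 26 (size 1, align 1) → ends 27
  version at 27 (size 2, align 1) → ends 29
  total 29 bytes, alignment 1
32 − 29 = 3

3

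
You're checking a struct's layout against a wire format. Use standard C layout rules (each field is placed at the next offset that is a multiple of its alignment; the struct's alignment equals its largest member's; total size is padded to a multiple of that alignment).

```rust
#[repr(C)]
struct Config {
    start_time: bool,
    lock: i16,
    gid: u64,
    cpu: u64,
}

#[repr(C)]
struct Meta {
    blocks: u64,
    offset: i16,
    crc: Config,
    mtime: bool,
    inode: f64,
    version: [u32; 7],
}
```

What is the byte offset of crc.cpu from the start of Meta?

32

Config: @0: start_time [1B, align 1] → 1; +1 pad (align 2); @2: lock [2B, align 2] → 4; +4 pad (align 8); @8: gid [8B, align 8] → 16; @16: cpu [8B, align 8] → 24; size 24, align 8
@0: blocks [8B, align 8] → 8
@8: offset [2B, align 2] → 10
+6 pad (align 8)
@16: crc [24B, align 8] → 40
within Config: cpu at 16
16 + 16 = 32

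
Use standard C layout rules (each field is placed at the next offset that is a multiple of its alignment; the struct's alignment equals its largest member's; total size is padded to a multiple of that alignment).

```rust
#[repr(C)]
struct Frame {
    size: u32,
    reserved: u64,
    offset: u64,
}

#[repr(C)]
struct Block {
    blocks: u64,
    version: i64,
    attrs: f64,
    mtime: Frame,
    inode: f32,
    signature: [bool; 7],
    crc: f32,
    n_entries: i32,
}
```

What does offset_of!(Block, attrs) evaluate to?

16

Frame: 0..4  size  (4B, 4-aligned); 4..8  -- padding (4B); 8..16  reserved  (8B, 8-aligned); 16..24  offset  (8B, 8-aligned); sizeof = 24, alignof = 8
0..8  blocks  (8B, 8-aligned)
8..16  version  (8B, 8-aligned)
16..24  attrs  (8B, 8-aligned)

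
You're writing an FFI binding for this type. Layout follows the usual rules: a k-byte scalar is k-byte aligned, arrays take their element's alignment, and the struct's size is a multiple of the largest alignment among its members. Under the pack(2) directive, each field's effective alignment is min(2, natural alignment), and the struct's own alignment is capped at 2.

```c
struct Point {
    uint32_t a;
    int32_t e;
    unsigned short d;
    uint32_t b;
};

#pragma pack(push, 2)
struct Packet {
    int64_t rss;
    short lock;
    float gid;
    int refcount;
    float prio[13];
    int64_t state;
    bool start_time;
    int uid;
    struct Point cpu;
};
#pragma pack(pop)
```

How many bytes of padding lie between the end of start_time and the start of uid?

Point: a at 0 (size 4, align 4) → ends 4; e at 4 (size 4, align 4) → ends 8; d at 8 (size 2, align 2) → ends 10; pad 2 to align 4 for b; b at 12 (size 4, align 4) → ends 16; total 16 bytes, alignment 4
rss at 0 (size 8, align 2) → ends 8
lock at 8 (size 2, align 2) → ends 10
gid at 10 (size 4, align 2) → ends 14
refcount at 14 (size 4, align 2) → ends 18
prio at 18 (size 52, align 2) → ends 70
state at 70 (size 8, align 2) → ends 78
start_time at 78 (size 1, align 1) → ends 79
pad 1 to align 2 for uid
uid at 80 (size 4, align 2) → ends 84

1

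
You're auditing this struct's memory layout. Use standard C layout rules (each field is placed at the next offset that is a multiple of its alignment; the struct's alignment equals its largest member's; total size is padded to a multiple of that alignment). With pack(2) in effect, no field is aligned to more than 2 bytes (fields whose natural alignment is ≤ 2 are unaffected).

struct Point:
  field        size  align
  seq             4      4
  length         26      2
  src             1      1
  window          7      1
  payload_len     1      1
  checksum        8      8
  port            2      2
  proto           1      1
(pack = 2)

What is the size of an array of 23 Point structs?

1196

@0: seq [4B, align 2] → 4
@4: length [26B, align 2] → 30
@30: src [1B, align 1] → 31
@31: window [7B, align 1] → 38
@38: payload_len [1B, align 1] → 39
+1 pad (align 2)
@40: checksum [8B, align 2] → 48
@48: port [2B, align 2] → 50
@50: proto [1B, align 1] → 51
+1 tail pad (align 2)
size 52, align 2
array of 23: 23 × 52 = 1196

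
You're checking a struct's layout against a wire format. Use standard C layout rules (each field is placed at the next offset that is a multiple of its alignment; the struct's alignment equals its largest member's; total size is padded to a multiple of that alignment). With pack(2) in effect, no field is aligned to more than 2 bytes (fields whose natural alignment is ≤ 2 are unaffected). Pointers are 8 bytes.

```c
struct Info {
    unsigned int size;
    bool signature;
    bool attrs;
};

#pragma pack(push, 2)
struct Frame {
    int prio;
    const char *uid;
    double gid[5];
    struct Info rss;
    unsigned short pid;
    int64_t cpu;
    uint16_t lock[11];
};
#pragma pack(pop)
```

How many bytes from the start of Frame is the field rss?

52

Info: size at 0 (size 4, align 4) → ends 4; signature at 4 (size 1, align 1) → ends 5; attrs at 5 (size 1, align 1) → ends 6; tail pad 2 to reach multiple of 4; total 8 bytes, alignment 4
prio at 0 (size 4, align 2) → ends 4
uid at 4 (size 8, align 2) → ends 12
gid at 12 (size 40, align 2) → ends 52
rss at 52 (size 8, align 2) → ends 60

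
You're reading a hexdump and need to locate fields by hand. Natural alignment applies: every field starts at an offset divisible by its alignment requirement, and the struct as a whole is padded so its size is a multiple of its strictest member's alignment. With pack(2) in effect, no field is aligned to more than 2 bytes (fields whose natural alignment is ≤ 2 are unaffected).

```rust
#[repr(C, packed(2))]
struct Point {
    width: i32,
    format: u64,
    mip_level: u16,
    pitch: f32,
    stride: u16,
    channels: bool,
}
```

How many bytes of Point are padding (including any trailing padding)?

0..4  width  (4B, 2-aligned)
4..12  format  (8B, 2-aligned)
12..14  mip_level  (2B, 2-aligned)
14..18  pitch  (4B, 2-aligned)
18..20  stride  (2B, 2-aligned)
20..21  channels  (1B, 1-aligned)
21..22  -- tail padding (1B)
sizeof = 22, alignof = 2
data bytes 21, size 22 → padding 1

1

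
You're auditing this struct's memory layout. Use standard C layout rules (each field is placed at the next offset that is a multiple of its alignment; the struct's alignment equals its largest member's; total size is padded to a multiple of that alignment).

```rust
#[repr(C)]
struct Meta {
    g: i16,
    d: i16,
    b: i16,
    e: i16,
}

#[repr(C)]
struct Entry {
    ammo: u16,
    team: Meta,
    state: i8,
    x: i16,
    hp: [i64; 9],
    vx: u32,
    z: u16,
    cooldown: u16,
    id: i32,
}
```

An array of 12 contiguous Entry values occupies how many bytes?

Meta: g at 0 (size 2, align 2) → ends 2; d at 2 (size 2, align 2) → ends 4; b at 4 (size 2, align 2) → ends 6; e at 6 (size 2, align 2) → ends 8; total 8 bytes, alignment 2
ammo at 0 (size 2, align 2) → ends 2
team at 2 (size 8, align 2) → ends 10
state at 10 (size 1, align 1) → ends 11
pad 1 to align 2 for x
x at 12 (size 2, align 2) → ends 14
pad 2 to align 8 for hp
hp at 16 (size 72, align 8) → ends 88
vx at 88 (size 4, align 4) → ends 92
z at 92 (size 2, align 2) → ends 94
cooldown at 94 (size 2, align 2) → ends 96
id at 96 (size 4, align 4) → ends 100
tail pad 4 to reach multiple of 8
total 104 bytes, alignment 8
array of 12: 12 × 104 = 1248

1248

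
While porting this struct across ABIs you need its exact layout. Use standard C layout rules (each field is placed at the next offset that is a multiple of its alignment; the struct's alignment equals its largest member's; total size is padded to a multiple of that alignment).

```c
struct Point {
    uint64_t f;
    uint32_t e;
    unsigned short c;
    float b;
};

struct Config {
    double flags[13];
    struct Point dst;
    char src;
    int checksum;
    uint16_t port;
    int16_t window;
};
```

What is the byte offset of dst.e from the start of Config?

Point: @0: f [8B, align 8] → 8; @8: e [4B, align 4] → 12; @12: c [2B, align 2] → 14; +2 pad (align 4); @16: b [4B, align 4] → 20; +4 tail pad (align 8); size 24, align 8
@0: flags [104B, align 8] → 104
@104: dst [24B, align 8] → 128
within Point: e at 8
104 + 8 = 112

112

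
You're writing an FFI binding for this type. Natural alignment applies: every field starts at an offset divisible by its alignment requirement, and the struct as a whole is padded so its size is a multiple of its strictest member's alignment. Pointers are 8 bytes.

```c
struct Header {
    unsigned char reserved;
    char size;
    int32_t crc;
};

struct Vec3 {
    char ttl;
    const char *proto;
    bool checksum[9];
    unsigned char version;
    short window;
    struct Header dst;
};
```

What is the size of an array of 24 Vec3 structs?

960

Header: reserved at 0 (size 1, align 1) → ends 1; size at 1 (size 1, align 1) → ends 2; pad 2 to align 4 for crc; crc at 4 (size 4, align 4) → ends 8; total 8 bytes, alignment 4
ttl at 0 (size 1, align 1) → ends 1
pad 7 to align 8 for proto
proto at 8 (size 8, align 8) → ends 16
checksum at 16 (size 9, align 1) → ends 25
version at 25 (size 1, align 1) → ends 26
window at 26 (size 2, align 2) → ends 28
dst at 28 (size 8, align 4) → ends 36
tail pad 4 to reach multiple of 8
total 40 bytes, alignment 8
array of 24: 24 × 40 = 960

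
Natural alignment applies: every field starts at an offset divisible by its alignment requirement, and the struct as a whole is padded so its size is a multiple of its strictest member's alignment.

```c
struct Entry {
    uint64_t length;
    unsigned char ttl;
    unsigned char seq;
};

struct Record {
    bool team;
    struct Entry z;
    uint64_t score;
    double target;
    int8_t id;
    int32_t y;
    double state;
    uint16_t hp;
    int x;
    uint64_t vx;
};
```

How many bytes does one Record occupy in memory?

72

Entry: 0..8  length  (8B, 8-aligned); 8..9  ttl  (1B, 1-aligned); 9..10  seq  (1B, 1-aligned); 10..16  -- tail padding (6B); sizeof = 16, alignof = 8
0..1  team  (1B, 1-aligned)
1..8  -- padding (7B)
8..24  z  (16B, 8-aligned)
24..32  score  (8B, 8-aligned)
32..40  target  (8B, 8-aligned)
40..41  id  (1B, 1-aligned)
41..44  -- padding (3B)
44..48  y  (4B, 4-aligned)
48..56  state  (8B, 8-aligned)
56..58  hp  (2B, 2-aligned)
58..60  -- padding (2B)
60..64  x  (4B, 4-aligned)
64..72  vx  (8B, 8-aligned)
sizeof = 72, alignof = 8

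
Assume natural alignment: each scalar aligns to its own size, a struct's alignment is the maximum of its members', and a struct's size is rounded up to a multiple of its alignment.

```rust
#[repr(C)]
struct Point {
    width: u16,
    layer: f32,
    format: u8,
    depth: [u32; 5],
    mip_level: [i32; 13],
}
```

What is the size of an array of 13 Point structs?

1092

width at 0 (size 2, align 2) → ends 2
pad 2 to align 4 for layer
layer at 4 (size 4, align 4) → ends 8
format at 8 (size 1, align 1) → ends 9
pad 3 to align 4 for depth
depth at 12 (size 20, align 4) → ends 32
mip_level at 32 (size 52, align 4) → ends 84
total 84 bytes, alignment 4
array of 13: 13 × 84 = 1092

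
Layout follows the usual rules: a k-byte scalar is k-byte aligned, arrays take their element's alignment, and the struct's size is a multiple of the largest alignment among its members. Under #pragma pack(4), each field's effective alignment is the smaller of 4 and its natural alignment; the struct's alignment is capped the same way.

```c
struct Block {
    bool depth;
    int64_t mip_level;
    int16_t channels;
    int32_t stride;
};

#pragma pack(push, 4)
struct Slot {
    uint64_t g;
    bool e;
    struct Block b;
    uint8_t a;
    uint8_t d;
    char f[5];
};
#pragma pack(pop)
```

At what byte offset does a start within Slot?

Block: depth at 0 (size 1, align 1) → ends 1; pad 7 to align 8 for mip_level; mip_level at 8 (size 8, align 8) → ends 16; channels at 16 (size 2, align 2) → ends 18; pad 2 to align 4 for stride; stride at 20 (size 4, align 4) → ends 24; total 24 bytes, alignment 8
g at 0 (size 8, align 4) → ends 8
e at 8 (size 1, align 1) → ends 9
pad 3 to align 4 for b
b at 12 (size 24, align 4) → ends 36
a at 36 (size 1, align 1) → ends 37

36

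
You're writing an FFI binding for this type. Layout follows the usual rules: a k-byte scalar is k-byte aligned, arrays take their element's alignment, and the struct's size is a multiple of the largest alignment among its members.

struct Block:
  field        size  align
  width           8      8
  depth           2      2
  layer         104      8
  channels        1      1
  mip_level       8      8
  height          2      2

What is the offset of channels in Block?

120

0..8  width  (8B, 8-aligned)
8..10  depth  (2B, 2-aligned)
10..16  -- padding (6B)
16..120  layer  (104B, 8-aligned)
120..121  channels  (1B, 1-aligned)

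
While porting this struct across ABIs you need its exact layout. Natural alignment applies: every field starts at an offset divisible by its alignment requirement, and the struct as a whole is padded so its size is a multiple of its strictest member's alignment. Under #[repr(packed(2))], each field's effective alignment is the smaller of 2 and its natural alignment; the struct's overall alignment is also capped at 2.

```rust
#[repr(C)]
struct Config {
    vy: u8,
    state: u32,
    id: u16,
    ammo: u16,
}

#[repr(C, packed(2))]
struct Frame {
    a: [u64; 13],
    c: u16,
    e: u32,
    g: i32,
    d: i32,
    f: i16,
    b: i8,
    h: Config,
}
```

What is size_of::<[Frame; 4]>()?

536

Config: @0: vy [1B, align 1] → 1; +3 pad (align 4); @4: state [4B, align 4] → 8; @8: id [2B, align 2] → 10; @10: ammo [2B, align 2] → 12; size 12, align 4
@0: a [104B, align 2] → 104
@104: c [2B, align 2] → 106
@106: e [4B, align 2] → 110
@110: g [4B, align 2] → 114
@114: d [4B, align 2] → 118
@118: f [2B, align 2] → 120
@120: b [1B, align 1] → 121
+1 pad (align 2)
@122: h [12B, align 2] → 134
size 134, align 2
array of 4: 4 × 134 = 536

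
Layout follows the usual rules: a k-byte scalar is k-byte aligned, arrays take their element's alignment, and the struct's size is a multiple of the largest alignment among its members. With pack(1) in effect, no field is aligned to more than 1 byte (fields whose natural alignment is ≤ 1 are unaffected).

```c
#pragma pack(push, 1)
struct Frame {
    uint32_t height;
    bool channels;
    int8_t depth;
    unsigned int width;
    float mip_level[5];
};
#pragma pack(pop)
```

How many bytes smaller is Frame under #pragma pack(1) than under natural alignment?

natural layout:
  @0: height [4B, align 4] → 4
  @4: channels [1B, align 1] → 5
  @5: depth [1B, align 1] → 6
  +2 pad (align 4)
  @8: width [4B, align 4] → 12
  @12: mip_level [20B, align 4] → 32
  size 32, align 4
packed(1) layout:
  @0: height [4B, align 1] → 4
  @4: channels [1B, align 1] → 5
  @5: depth [1B, align 1] → 6
  @6: width [4B, align 1] → 10
  @10: mip_level [20B, align 1] → 30
  size 30, align 1
32 − 30 = 2

2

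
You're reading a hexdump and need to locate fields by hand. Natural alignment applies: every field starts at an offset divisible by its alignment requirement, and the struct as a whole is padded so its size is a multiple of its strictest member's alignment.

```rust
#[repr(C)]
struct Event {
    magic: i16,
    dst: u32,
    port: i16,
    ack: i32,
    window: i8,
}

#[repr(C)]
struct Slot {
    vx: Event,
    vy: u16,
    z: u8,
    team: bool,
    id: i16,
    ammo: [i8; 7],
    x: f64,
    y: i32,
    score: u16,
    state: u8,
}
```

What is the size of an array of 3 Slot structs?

168

Event: 0..2  magic  (2B, 2-aligned); 2..4  -- padding (2B); 4..8  dst  (4B, 4-aligned); 8..10  port  (2B, 2-aligned); 10..12  -- padding (2B); 12..16  ack  (4B, 4-aligned); 16..17  window  (1B, 1-aligned); 17..20  -- tail padding (3B); sizeof = 20, alignof = 4
0..20  vx  (20B, 4-aligned)
20..22  vy  (2B, 2-aligned)
22..23  z  (1B, 1-aligned)
23..24  team  (1B, 1-aligned)
24..26  id  (2B, 2-aligned)
26..33  ammo  (7B, 1-aligned)
33..40  -- padding (7B)
40..48  x  (8B, 8-aligned)
48..52  y  (4B, 4-aligned)
52..54  score  (2B, 2-aligned)
54..55  state  (1B, 1-aligned)
55..56  -- tail padding (1B)
sizeof = 56, alignof = 8
array of 3: 3 × 56 = 168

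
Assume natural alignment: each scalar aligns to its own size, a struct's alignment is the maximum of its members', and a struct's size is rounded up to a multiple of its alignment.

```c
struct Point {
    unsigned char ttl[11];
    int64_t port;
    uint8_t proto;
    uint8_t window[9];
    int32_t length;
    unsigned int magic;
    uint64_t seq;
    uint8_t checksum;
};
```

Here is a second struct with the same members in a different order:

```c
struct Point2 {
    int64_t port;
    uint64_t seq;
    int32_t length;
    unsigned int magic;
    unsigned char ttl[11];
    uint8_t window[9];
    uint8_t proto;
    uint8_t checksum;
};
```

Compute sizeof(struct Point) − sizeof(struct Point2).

0..11  ttl  (11B, 1-aligned)
11..16  -- padding (5B)
16..24  port  (8B, 8-aligned)
24..25  proto  (1B, 1-aligned)
25..34  window  (9B, 1-aligned)
34..36  -- padding (2B)
36..40  length  (4B, 4-aligned)
40..44  magic  (4B, 4-aligned)
44..48  -- padding (4B)
48..56  seq  (8B, 8-aligned)
56..57  checksum  (1B, 1-aligned)
57..64  -- tail padding (7B)
sizeof = 64, alignof = 8
— Point2 —
0..8  port  (8B, 8-aligned)
8..16  seq  (8B, 8-aligned)
16..20  length  (4B, 4-aligned)
20..24  magic  (4B, 4-aligned)
24..35  ttl  (11B, 1-aligned)
35..44  window  (9B, 1-aligned)
44..45  proto  (1B, 1-aligned)
45..46  checksum  (1B, 1-aligned)
46..48  -- tail padding (2B)
sizeof = 48, alignof = 8
64 − 48 = 16

16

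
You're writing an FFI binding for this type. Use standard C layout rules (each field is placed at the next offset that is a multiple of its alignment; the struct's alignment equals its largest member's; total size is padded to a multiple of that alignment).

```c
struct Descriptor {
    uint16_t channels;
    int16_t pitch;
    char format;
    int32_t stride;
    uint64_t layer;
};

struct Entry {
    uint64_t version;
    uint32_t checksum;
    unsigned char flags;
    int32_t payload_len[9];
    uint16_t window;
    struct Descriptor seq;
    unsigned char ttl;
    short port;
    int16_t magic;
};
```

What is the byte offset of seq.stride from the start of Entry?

Descriptor: @0: channels [2B, align 2] → 2; @2: pitch [2B, align 2] → 4; @4: format [1B, align 1] → 5; +3 pad (align 4); @8: stride [4B, align 4] → 12; +4 pad (align 8); @16: layer [8B, align 8] → 24; size 24, align 8
@0: version [8B, align 8] → 8
@8: checksum [4B, align 4] → 12
@12: flags [1B, align 1] → 13
+3 pad (align 4)
@16: payload_len [36B, align 4] → 52
@52: window [2B, align 2] → 54
+2 pad (align 8)
@56: seq [24B, align 8] → 80
within Descriptor: stride at 8
56 + 8 = 64

64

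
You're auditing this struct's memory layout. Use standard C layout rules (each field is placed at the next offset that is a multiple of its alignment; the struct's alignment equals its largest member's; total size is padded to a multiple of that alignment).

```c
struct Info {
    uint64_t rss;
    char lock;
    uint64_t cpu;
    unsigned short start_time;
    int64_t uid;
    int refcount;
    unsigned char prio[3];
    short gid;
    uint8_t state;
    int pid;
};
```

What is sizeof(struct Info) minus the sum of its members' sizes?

15

rss at 0 (size 8, align 8) → ends 8
lock at 8 (size 1, align 1) → ends 9
pad 7 to align 8 for cpu
cpu at 16 (size 8, align 8) → ends 24
start_time at 24 (size 2, align 2) → ends 26
pad 6 to align 8 for uid
uid at 32 (size 8, align 8) → ends 40
refcount at 40 (size 4, align 4) → ends 44
prio at 44 (size 3, align 1) → ends 47
pad 1 to align 2 for gid
gid at 48 (size 2, align 2) → ends 50
state at 50 (size 1, align 1) → ends 51
pad 1 to align 4 for pid
pid at 52 (size 4, align 4) → ends 56
total 56 bytes, alignment 8
data bytes 41, size 56 → padding 15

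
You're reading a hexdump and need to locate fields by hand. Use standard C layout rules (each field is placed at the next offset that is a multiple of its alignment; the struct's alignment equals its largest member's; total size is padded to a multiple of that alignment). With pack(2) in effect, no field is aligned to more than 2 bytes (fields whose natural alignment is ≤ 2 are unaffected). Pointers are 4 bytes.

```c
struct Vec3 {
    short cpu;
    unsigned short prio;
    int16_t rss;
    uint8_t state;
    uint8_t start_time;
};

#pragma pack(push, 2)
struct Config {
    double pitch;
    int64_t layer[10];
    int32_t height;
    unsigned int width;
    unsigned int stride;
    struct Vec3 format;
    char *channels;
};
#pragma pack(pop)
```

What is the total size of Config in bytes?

Vec3: 0..2  cpu  (2B, 2-aligned); 2..4  prio  (2B, 2-aligned); 4..6  rss  (2B, 2-aligned); 6..7  state  (1B, 1-aligned); 7..8  start_time  (1B, 1-aligned); sizeof = 8, alignof = 2
0..8  pitch  (8B, 2-aligned)
8..88  layer  (80B, 2-aligned)
88..92  height  (4B, 2-aligned)
92..96  width  (4B, 2-aligned)
96..100  stride  (4B, 2-aligned)
100..108  format  (8B, 2-aligned)
108..112  channels  (4B, 2-aligned)
sizeof = 112, alignof = 2

112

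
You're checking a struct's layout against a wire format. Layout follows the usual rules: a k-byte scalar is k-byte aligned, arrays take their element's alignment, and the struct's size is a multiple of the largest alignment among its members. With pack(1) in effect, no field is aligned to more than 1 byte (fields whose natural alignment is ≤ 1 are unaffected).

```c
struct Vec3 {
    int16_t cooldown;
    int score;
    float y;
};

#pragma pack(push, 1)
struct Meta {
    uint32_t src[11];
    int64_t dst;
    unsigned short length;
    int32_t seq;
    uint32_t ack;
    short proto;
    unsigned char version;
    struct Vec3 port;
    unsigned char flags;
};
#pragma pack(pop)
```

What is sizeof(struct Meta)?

Vec3: cooldown at 0 (size 2, align 2) → ends 2; pad 2 to align 4 for score; score at 4 (size 4, align 4) → ends 8; y at 8 (size 4, align 4) → ends 12; total 12 bytes, alignment 4
src at 0 (size 44, align 1) → ends 44
dst at 44 (size 8, align 1) → ends 52
length at 52 (size 2, align 1) → ends 54
seq at 54 (size 4, align 1) → ends 58
ack at 58 (size 4, align 1) → ends 62
proto at 62 (size 2, align 1) → ends 64
version at 64 (size 1, align 1) → ends 65
port at 65 (size 12, align 1) → ends 77
flags at 77 (size 1, align 1) → ends 78
total 78 bytes, alignment 1

78 bytes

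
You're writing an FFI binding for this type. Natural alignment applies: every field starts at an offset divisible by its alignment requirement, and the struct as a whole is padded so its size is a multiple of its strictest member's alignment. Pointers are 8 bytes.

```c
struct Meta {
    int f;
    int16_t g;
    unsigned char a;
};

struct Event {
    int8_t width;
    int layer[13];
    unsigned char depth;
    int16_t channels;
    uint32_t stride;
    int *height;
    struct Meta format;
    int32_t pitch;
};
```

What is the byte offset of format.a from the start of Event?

Meta: f at 0 (size 4, align 4) → ends 4; g at 4 (size 2, align 2) → ends 6; a at 6 (size 1, align 1) → ends 7; tail pad 1 to reach multiple of 4; total 8 bytes, alignment 4
width at 0 (size 1, align 1) → ends 1
pad 3 to align 4 for layer
layer at 4 (size 52, align 4) → ends 56
depth at 56 (size 1, align 1) → ends 57
pad 1 to align 2 for channels
channels at 58 (size 2, align 2) → ends 60
stride at 60 (size 4, align 4) → ends 64
height at 64 (size 8, align 8) → ends 72
format at 72 (size 8, align 4) → ends 80
within Meta: a at 6
72 + 6 = 78

78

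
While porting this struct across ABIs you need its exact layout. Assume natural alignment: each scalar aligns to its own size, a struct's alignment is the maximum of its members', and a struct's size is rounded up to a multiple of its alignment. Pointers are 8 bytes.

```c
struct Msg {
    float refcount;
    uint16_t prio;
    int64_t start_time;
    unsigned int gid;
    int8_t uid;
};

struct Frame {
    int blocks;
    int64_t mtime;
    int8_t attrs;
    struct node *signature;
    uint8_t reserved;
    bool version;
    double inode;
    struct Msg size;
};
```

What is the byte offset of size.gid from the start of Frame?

Msg: refcount at 0 (size 4, align 4) → ends 4; prio at 4 (size 2, align 2) → ends 6; pad 2 to align 8 for start_time; start_time at 8 (size 8, align 8) → ends 16; gid at 16 (size 4, align 4) → ends 20; uid at 20 (size 1, align 1) → ends 21; tail pad 3 to reach multiple of 8; total 24 bytes, alignment 8
blocks at 0 (size 4, align 4) → ends 4
pad 4 to align 8 for mtime
mtime at 8 (size 8, align 8) → ends 16
attrs at 16 (size 1, align 1) → ends 17
pad 7 to align 8 for signature
signature at 24 (size 8, align 8) → ends 32
reserved at 32 (size 1, align 1) → ends 33
version at 33 (size 1, align 1) → ends 34
pad 6 to align 8 for inode
inode at 40 (size 8, align 8) → ends 48
size at 48 (size 24, align 8) → ends 72
within Msg: gid at 16
48 + 16 = 64

64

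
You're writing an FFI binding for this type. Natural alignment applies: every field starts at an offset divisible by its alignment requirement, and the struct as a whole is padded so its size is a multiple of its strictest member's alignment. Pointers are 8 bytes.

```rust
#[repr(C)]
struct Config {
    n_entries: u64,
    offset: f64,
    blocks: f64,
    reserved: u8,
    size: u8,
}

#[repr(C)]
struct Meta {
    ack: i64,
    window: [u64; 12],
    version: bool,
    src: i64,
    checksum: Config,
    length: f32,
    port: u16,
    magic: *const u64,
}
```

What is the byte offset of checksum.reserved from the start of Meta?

144

Config: n_entries at 0 (size 8, align 8) → ends 8; offset at 8 (size 8, align 8) → ends 16; blocks at 16 (size 8, align 8) → ends 24; reserved at 24 (size 1, align 1) → ends 25; size at 25 (size 1, align 1) → ends 26; tail pad 6 to reach multiple of 8; total 32 bytes, alignment 8
ack at 0 (size 8, align 8) → ends 8
window at 8 (size 96, align 8) → ends 104
version at 104 (size 1, align 1) → ends 105
pad 7 to align 8 for src
src at 112 (size 8, align 8) → ends 120
checksum at 120 (size 32, align 8) → ends 152
within Config: reserved at 24
120 + 24 = 144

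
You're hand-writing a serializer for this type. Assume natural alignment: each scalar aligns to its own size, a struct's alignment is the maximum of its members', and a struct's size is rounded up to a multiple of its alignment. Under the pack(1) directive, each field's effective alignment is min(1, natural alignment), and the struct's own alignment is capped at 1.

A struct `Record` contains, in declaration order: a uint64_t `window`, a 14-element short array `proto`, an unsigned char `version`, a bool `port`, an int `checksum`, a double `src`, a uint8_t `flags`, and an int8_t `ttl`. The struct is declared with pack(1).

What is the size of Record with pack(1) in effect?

0..8  window  (8B, 1-aligned)
8..36  proto  (28B, 1-aligned)
36..37  version  (1B, 1-aligned)
37..38  port  (1B, 1-aligned)
38..42  checksum  (4B, 1-aligned)
42..50  src  (8B, 1-aligned)
50..51  flags  (1B, 1-aligned)
51..52  ttl  (1B, 1-aligned)
sizeof = 52, alignof = 1

52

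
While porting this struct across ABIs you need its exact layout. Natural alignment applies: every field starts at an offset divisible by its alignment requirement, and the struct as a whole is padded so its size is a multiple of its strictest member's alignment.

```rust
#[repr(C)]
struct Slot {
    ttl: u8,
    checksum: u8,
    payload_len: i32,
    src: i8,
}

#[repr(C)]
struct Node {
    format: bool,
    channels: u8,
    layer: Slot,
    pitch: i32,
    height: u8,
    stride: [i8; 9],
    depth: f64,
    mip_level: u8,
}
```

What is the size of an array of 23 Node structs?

Slot: 0..1  ttl  (1B, 1-aligned); 1..2  checksum  (1B, 1-aligned); 2..4  -- padding (2B); 4..8  payload_len  (4B, 4-aligned); 8..9  src  (1B, 1-aligned); 9..12  -- tail padding (3B); sizeof = 12, alignof = 4
0..1  format  (1B, 1-aligned)
1..2  channels  (1B, 1-aligned)
2..4  -- padding (2B)
4..16  layer  (12B, 4-aligned)
16..20  pitch  (4B, 4-aligned)
20..21  height  (1B, 1-aligned)
21..30  stride  (9B, 1-aligned)
30..32  -- padding (2B)
32..40  depth  (8B, 8-aligned)
40..41  mip_level  (1B, 1-aligned)
41..48  -- tail padding (7B)
sizeof = 48, alignof = 8
array of 23: 23 × 48 = 1104

1104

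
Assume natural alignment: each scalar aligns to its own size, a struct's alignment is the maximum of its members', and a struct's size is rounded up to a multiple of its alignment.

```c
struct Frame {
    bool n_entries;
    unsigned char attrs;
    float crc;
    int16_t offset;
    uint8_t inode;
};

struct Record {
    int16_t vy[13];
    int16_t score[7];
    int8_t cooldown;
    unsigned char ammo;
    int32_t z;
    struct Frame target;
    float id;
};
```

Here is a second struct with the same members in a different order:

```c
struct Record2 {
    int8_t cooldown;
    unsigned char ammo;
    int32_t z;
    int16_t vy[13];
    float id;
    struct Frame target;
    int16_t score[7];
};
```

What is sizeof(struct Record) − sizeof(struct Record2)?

-4

Frame: @0: n_entries [1B, align 1] → 1; @1: attrs [1B, align 1] → 2; +2 pad (align 4); @4: crc [4B, align 4] → 8; @8: offset [2B, align 2] → 10; @10: inode [1B, align 1] → 11; +1 tail pad (align 4); size 12, align 4
@0: vy [26B, align 2] → 26
@26: score [14B, align 2] → 40
@40: cooldown [1B, align 1] → 41
@41: ammo [1B, align 1] → 42
+2 pad (align 4)
@44: z [4B, align 4] → 48
@48: target [12B, align 4] → 60
@60: id [4B, align 4] → 64
size 64, align 4
— Record2 —
@0: cooldown [1B, align 1] → 1
@1: ammo [1B, align 1] → 2
+2 pad (align 4)
@4: z [4B, align 4] → 8
@8: vy [26B, align 2] → 34
+2 pad (align 4)
@36: id [4B, align 4] → 40
@40: target [12B, align 4] → 52
@52: score [14B, align 2] → 66
+2 tail pad (align 4)
size 68, align 4
64 − 68 = -4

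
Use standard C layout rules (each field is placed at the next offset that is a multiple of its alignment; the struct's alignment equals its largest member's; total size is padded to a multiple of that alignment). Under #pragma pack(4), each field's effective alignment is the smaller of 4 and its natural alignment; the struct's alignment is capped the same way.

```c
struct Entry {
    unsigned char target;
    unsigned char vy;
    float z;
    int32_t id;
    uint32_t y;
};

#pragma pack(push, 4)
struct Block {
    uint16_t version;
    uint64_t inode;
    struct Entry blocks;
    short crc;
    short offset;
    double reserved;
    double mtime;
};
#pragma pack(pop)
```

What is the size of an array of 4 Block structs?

192

Entry: 0..1  target  (1B, 1-aligned); 1..2  vy  (1B, 1-aligned); 2..4  -- padding (2B); 4..8  z  (4B, 4-aligned); 8..12  id  (4B, 4-aligned); 12..16  y  (4B, 4-aligned); sizeof = 16, alignof = 4
0..2  version  (2B, 2-aligned)
2..4  -- padding (2B)
4..12  inode  (8B, 4-aligned)
12..28  blocks  (16B, 4-aligned)
28..30  crc  (2B, 2-aligned)
30..32  offset  (2B, 2-aligned)
32..40  reserved  (8B, 4-aligned)
40..48  mtime  (8B, 4-aligned)
sizeof = 48, alignof = 4
array of 4: 4 × 48 = 192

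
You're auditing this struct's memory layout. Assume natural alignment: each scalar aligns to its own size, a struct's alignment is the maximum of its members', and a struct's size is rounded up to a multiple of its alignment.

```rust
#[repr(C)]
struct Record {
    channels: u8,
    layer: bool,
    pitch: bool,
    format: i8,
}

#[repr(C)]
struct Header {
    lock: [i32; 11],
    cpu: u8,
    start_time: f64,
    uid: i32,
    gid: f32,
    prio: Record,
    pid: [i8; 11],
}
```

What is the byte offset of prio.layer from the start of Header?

Record: 0..1  channels  (1B, 1-aligned); 1..2  layer  (1B, 1-aligned); 2..3  pitch  (1B, 1-aligned); 3..4  format  (1B, 1-aligned); sizeof = 4, alignof = 1
0..44  lock  (44B, 4-aligned)
44..45  cpu  (1B, 1-aligned)
45..48  -- padding (3B)
48..56  start_time  (8B, 8-aligned)
56..60  uid  (4B, 4-aligned)
60..64  gid  (4B, 4-aligned)
64..68  prio  (4B, 1-aligned)
within Record: layer at 1
64 + 1 = 65

65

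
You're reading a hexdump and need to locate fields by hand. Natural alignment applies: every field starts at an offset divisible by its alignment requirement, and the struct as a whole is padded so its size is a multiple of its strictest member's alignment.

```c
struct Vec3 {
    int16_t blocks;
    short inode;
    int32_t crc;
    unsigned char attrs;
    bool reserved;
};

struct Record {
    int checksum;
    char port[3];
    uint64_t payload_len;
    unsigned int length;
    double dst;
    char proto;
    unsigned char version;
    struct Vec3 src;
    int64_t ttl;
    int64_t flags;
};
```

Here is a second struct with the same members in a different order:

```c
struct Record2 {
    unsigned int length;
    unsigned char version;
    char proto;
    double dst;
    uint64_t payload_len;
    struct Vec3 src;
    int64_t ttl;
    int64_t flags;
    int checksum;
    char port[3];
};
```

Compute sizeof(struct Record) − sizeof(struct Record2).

Vec3: blocks at 0 (size 2, align 2) → ends 2; inode at 2 (size 2, align 2) → ends 4; crc at 4 (size 4, align 4) → ends 8; attrs at 8 (size 1, align 1) → ends 9; reserved at 9 (size 1, align 1) → ends 10; tail pad 2 to reach multiple of 4; total 12 bytes, alignment 4
checksum at 0 (size 4, align 4) → ends 4
port at 4 (size 3, align 1) → ends 7
pad 1 to align 8 for payload_len
payload_len at 8 (size 8, align 8) → ends 16
length at 16 (size 4, align 4) → ends 20
pad 4 to align 8 for dst
dst at 24 (size 8, align 8) → ends 32
proto at 32 (size 1, align 1) → ends 33
version at 33 (size 1, align 1) → ends 34
pad 2 to align 4 for src
src at 36 (size 12, align 4) → ends 48
ttl at 48 (size 8, align 8) → ends 56
flags at 56 (size 8, align 8) → ends 64
total 64 bytes, alignment 8
— Record2 —
length at 0 (size 4, align 4) → ends 4
version at 4 (size 1, align 1) → ends 5
proto at 5 (size 1, align 1) → ends 6
pad 2 to align 8 for dst
dst at 8 (size 8, align 8) → ends 16
payload_len at 16 (size 8, align 8) → ends 24
src at 24 (size 12, align 4) → ends 36
pad 4 to align 8 for ttl
ttl at 40 (size 8, align 8) → ends 48
flags at 48 (size 8, align 8) → ends 56
checksum at 56 (size 4, align 4) → ends 60
port at 60 (size 3, align 1) → ends 63
tail pad 1 to reach multiple of 8
total 64 bytes, alignment 8
64 − 64 = 0

0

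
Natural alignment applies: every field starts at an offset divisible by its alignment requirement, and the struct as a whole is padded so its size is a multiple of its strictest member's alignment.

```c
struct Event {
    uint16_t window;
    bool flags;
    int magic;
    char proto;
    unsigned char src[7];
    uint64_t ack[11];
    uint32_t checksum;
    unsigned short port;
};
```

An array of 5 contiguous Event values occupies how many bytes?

560

0..2  window  (2B, 2-aligned)
2..3  flags  (1B, 1-aligned)
3..4  -- padding (1B)
4..8  magic  (4B, 4-aligned)
8..9  proto  (1B, 1-aligned)
9..16  src  (7B, 1-aligned)
16..104  ack  (88B, 8-aligned)
104..108  checksum  (4B, 4-aligned)
108..110  port  (2B, 2-aligned)
110..112  -- tail padding (2B)
sizeof = 112, alignof = 8
array of 5: 5 × 112 = 560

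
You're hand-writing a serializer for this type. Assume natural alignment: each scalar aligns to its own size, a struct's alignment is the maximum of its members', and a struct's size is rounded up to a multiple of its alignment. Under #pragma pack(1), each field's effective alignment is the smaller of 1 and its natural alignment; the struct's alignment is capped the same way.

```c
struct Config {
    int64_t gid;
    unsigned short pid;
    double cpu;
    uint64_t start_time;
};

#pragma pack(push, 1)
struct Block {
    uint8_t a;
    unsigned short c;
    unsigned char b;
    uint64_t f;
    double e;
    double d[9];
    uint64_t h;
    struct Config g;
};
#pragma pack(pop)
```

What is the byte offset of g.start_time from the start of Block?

Config: @0: gid [8B, align 8] → 8; @8: pid [2B, align 2] → 10; +6 pad (align 8); @16: cpu [8B, align 8] → 24; @24: start_time [8B, align 8] → 32; size 32, align 8
@0: a [1B, align 1] → 1
@1: c [2B, align 1] → 3
@3: b [1B, align 1] → 4
@4: f [8B, align 1] → 12
@12: e [8B, align 1] → 20
@20: d [72B, align 1] → 92
@92: h [8B, align 1] → 100
@100: g [32B, align 1] → 132
within Config: start_time at 24
100 + 24 = 124

124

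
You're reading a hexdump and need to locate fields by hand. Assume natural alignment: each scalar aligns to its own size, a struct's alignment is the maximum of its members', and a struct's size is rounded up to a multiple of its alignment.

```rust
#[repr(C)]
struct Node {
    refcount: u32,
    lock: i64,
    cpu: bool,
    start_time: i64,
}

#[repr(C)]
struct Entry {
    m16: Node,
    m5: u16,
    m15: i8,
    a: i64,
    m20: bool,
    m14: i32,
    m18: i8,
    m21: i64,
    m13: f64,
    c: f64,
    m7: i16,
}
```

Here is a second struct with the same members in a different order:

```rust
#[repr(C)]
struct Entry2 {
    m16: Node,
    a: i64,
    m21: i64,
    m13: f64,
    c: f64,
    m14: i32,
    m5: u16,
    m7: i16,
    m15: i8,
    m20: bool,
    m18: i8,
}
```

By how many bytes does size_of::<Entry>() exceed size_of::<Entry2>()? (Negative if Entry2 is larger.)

16

Node: @0: refcount [4B, align 4] → 4; +4 pad (align 8); @8: lock [8B, align 8] → 16; @16: cpu [1B, align 1] → 17; +7 pad (align 8); @24: start_time [8B, align 8] → 32; size 32, align 8
@0: m16 [32B, align 8] → 32
@32: m5 [2B, align 2] → 34
@34: m15 [1B, align 1] → 35
+5 pad (align 8)
@40: a [8B, align 8] → 48
@48: m20 [1B, align 1] → 49
+3 pad (align 4)
@52: m14 [4B, align 4] → 56
@56: m18 [1B, align 1] → 57
+7 pad (align 8)
@64: m21 [8B, align 8] → 72
@72: m13 [8B, align 8] → 80
@80: c [8B, align 8] → 88
@88: m7 [2B, align 2] → 90
+6 tail pad (align 8)
size 96, align 8
— Entry2 —
@0: m16 [32B, align 8] → 32
@32: a [8B, align 8] → 40
@40: m21 [8B, align 8] → 48
@48: m13 [8B, align 8] → 56
@56: c [8B, align 8] → 64
@64: m14 [4B, align 4] → 68
@68: m5 [2B, align 2] → 70
@70: m7 [2B, align 2] → 72
@72: m15 [1B, align 1] → 73
@73: m20 [1B, align 1] → 74
@74: m18 [1B, align 1] → 75
+5 tail pad (align 8)
size 80, align 8
96 − 80 = 16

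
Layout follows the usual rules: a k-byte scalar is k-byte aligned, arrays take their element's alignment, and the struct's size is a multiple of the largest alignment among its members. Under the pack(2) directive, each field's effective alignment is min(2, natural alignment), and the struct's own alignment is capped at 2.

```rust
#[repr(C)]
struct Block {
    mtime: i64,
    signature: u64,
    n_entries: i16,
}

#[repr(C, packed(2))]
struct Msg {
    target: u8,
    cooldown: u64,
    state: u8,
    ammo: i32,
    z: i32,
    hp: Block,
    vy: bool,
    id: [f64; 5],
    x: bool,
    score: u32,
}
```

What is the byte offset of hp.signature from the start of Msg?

Block: @0: mtime [8B, align 8] → 8; @8: signature [8B, align 8] → 16; @16: n_entries [2B, align 2] → 18; +6 tail pad (align 8); size 24, align 8
@0: target [1B, align 1] → 1
+1 pad (align 2)
@2: cooldown [8B, align 2] → 10
@10: state [1B, align 1] → 11
+1 pad (align 2)
@12: ammo [4B, align 2] → 16
@16: z [4B, align 2] → 20
@20: hp [24B, align 2] → 44
within Block: signature at 8
20 + 8 = 28

28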